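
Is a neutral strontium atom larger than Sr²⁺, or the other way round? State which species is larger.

Sr

Forming Sr²⁺ removes 2 electrons from Sr. Fewer electrons for the same nuclear charge means less shielding and a higher Z_eff on the remaining electrons, and for main-group metals the entire outer shell is lost.
A cation is smaller than its parent atom: Sr²⁺ < Sr.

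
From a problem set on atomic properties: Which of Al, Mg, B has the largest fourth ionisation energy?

B

IE_4 is the cost of taking one more electron from the +3 cation: Al³⁺ is the bare [Ne] core; Mg³⁺ is already 1 electron into the core; B³⁺ is the bare [He] core.
All of these are removing an electron from a noble-gas core or deeper; the smaller core (lower principal quantum number) is held far more tightly, and within a period the higher nuclear charge binds the same core more tightly.
Tabulated IE_4 (kJ/mol): Al 11577, Mg 10543, B 25026.
Hence IE_4: Mg < Al < B.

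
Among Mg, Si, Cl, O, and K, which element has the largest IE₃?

Mg

IE_3 is the cost of taking one more electron from the +2 cation: Mg²⁺ is the bare [Ne] core; Si²⁺ still has 2 valence electrons; Cl²⁺ still has 5 valence electrons; O²⁺ still has 4 valence electrons; K²⁺ is already 1 electron into the core.
Usually core removal costs more than valence removal, but here the competition is close: a tightly held n=2 valence electron can cost more to remove than an n=3 core electron, so the actual values have to decide it.
Valence configurations: Si²⁺ [Ne]3s², Cl²⁺ [Ne]3s²3p³, O²⁺ [He]2s²2p².
Approximate IE_3 values (kJ/mol): Mg 7733, Si 3232, Cl 3822, O 5300, K 4420.
Overall IE_3 order: Si < Cl < K < O < Mg.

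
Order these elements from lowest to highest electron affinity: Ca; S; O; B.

Ca < B < O < S

B is in period 2, group 13; O is in period 2, group 16; S is in period 3, group 16; Ca is in period 4, group 2.
Adding an electron releases more energy for atoms nearer the top right (short of the noble gases).
Neither a single period nor a single group — weigh both effects.
B > Ca: both effects reinforce here, so B is clearly the higher of the two.
O > B: both are in period 2; the period trend gives O the larger value.
S > O: this pair runs against the simple trend — see the exception note.
Note the exception: S has a higher electron affinity than O, contrary to the simple trend — the compact 2p subshell of O repels the added electron more than S's larger 3p does.
For reference (kJ/mol): B 27, O 141, S 200, Ca 2.
So from lowest to highest: Ca < B < O < S.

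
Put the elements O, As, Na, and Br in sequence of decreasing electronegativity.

O > Br > As > Na

O is in period 2, group 16; Na is in period 3, group 1; As is in period 4, group 15; Br is in period 4, group 17.
Atoms toward the upper right of the periodic table pull bonding electrons most strongly.
These span different periods and groups, so the two trends combine.
As > Na: period and group pull opposite ways; the across-period shift dominates (2.18 vs 0.93).
Br > As: Br lies to the right of As in period 4, so the across-period effect alone puts Br higher.
O > Br: period and group pull opposite ways; the down-group shift dominates (3.44 vs 2.96).
Tabulated electronegativity (Pauling): O 3.44, Na 0.93, As 2.18, Br 2.96.
So from highest to lowest: O > Br > As > Na.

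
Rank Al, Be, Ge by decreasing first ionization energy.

Be is in period 2, group 2; Al is in period 3, group 13; Ge is in period 4, group 14.
Removing the outermost electron gets harder across a period and easier down a group.
These sit on a diagonal, where the across-period and down-group effects partly cancel.
Ge > Al: period and group pull opposite ways; the across-period shift dominates (762 vs 578 kJ/mol).
Be > Ge: period and group pull opposite ways; the down-group shift dominates (900 vs 762 kJ/mol).
For reference (kJ/mol): Be 900, Al 578, Ge 762.
So from highest to lowest: Be > Ge > Al.

Be > Ge > Al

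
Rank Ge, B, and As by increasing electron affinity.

B < As < Ge

B is in period 2, group 13; Ge is in period 4, group 14; As is in period 4, group 15.
Adding an electron releases more energy for atoms nearer the top right (short of the noble gases).
Here both period and group differ, so the two effects have to be weighed against each other.
As > B: the two effects oppose for this pair; the across-period effect wins (78 vs 27 kJ/mol).
Ge > As: this pair runs against the simple trend — see the exception note.
Note the exception: Ge has a higher electron affinity than As, contrary to the simple trend — adding an electron to As's half-filled 4p³ is unfavourable, so Ge (4p²) has the more exothermic EA.
Approximate values (kJ/mol): B 27, Ge 119, As 78.
So from lowest to highest: B < As < Ge.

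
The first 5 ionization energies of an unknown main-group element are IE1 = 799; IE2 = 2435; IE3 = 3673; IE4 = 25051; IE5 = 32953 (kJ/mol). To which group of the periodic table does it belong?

Group 13

Look for the largest jump between consecutive ionization energies: IE4/IE3 ≈ 6.8, far larger than any earlier ratio.
That jump marks the point where a core electron is being removed. So the atom has 3 valence electrons.
A main-group element with 3 valence electrons is in group 13.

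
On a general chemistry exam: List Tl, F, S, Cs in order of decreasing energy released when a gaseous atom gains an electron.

F is in period 2, group 17; S is in period 3, group 16; Cs is in period 6, group 1; Tl is in period 6, group 13.
Electron affinity generally becomes more exothermic across a period toward the halogens and less exothermic down a group.
These span different periods and groups, so the two trends combine.
Cs > Tl: this pair runs against the simple trend — see the exception note.
S > Cs: both effects reinforce here, so S is clearly the higher of the two.
F > S: both effects reinforce here, so F is clearly the higher of the two.
Note the exception: Cs has a higher electron affinity than Tl, contrary to the simple trend — Tl's ns²np¹ configuration gives only a small electron affinity — the sparsely filled np subshell binds an added electron weakly.
Tabulated electron affinity (kJ/mol): F 328, S 200, Cs 46, Tl 19.
So from highest to lowest: F > S > Cs > Tl.

F, S, Cs, Tl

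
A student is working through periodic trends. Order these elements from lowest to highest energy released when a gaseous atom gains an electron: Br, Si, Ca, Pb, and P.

Ca, Pb, P, Si, Br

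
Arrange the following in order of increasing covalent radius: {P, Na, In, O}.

Across a period the added protons contract the valence shell; down a group each new principal shell makes the atom larger.
Neither a single period nor a single group — weigh both effects.
P > O: relative to O, both the across-period and down-group shifts push P's atomic radius up.
In > P: both effects reinforce here, so In is clearly the larger of the two.
Na > In: period and group pull opposite ways; the across-period shift dominates (155 vs 142 pm).
For reference (pm): O 63, Na 155, P 111, In 142.
So from smallest to largest: O < P < In < Na.

O, P, In, Na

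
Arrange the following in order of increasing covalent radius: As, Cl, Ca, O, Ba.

O, Cl, As, Ca, Ba

Radius decreases left→right (rising Z_eff, same n) and increases top→bottom (higher n).
Neither a single period nor a single group — weigh both effects.
Cl > O: the two effects oppose for this pair; the down-group effect wins (99 vs 63 pm).
As > Cl: relative to Cl, both the across-period and down-group shifts push As's atomic radius up.
Ca > As: Ca lies to the left of As in period 4, so the across-period effect alone puts Ca larger.
Ba > Ca: Ba sits below Ca in group 2, so the down-group effect alone puts Ba larger.
Approximate values (pm): O 63, Cl 99, Ca 171, As 121, Ba 196.
So from smallest to largest: O < Cl < As < Ca < Ba.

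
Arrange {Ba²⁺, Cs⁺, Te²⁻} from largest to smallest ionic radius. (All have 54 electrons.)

All of these have 54 electrons, so size is governed by nuclear charge alone: the more protons, the stronger the pull on the same electron cloud, and the smaller the ion.
Nuclear charges: Ba²⁺ (Z=56), Cs⁺ (Z=55), Te²⁻ (Z=52).
Largest to smallest: Te²⁻ > Cs⁺ > Ba²⁺.

Te²⁻ > Cs⁺ > Ba²⁺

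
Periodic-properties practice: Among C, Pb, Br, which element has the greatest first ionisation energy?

C is in period 2, group 14; Br is in period 4, group 17; Pb is in period 6, group 14.
IE₁ increases left→right with effective nuclear charge and decreases top→bottom as the valence shell moves farther out.
These span different periods and groups, so the two trends combine.
C > Pb: C sits above Pb in group 14, so the down-group effect alone puts C higher.
Br > C: period and group pull opposite ways; the across-period shift dominates (1140 vs 1086 kJ/mol).
For reference (kJ/mol): C 1086, Br 1140, Pb 716.
The greatest first ionisation energy among these belongs to Br.

Br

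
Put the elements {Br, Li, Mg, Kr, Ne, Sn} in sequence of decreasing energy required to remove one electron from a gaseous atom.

Li is in period 2, group 1; Ne is in period 2, group 18; Mg is in period 3, group 2; Br is in period 4, group 17; Kr is in period 4, group 18; Sn is in period 5, group 14.
First ionization energy rises across a period (greater Z_eff holds electrons more tightly) and falls down a group (valence electrons are farther from the nucleus).
Here both period and group differ, so the two effects have to be weighed against each other.
Sn > Li: the two effects oppose for this pair; the across-period effect wins (709 vs 520 kJ/mol).
Mg > Sn: the two effects oppose for this pair; the down-group effect wins (738 vs 709 kJ/mol).
Br > Mg: the two effects oppose for this pair; the across-period effect wins (1140 vs 738 kJ/mol).
Kr > Br: Kr lies to the right of Br in period 4, so the across-period effect alone puts Kr higher.
Ne > Kr: Ne sits above Kr in group 18, so the down-group effect alone puts Ne higher.
For reference (kJ/mol): Li 520, Ne 2081, Mg 738, Br 1140, Kr 1351, Sn 709.
So from highest to lowest: Ne > Kr > Br > Mg > Sn > Li.

Ne > Kr > Br > Mg > Sn > Li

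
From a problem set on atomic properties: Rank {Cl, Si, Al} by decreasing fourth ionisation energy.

Al > Cl > Si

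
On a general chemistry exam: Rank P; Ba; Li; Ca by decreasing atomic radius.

Ba, Ca, Li, P

Across a period the added protons contract the valence shell; down a group each new principal shell makes the atom larger.
These span different periods and groups, so the two trends combine.
Li > P: period and group pull opposite ways; the across-period shift dominates (133 vs 111 pm).
Ca > Li: the two effects oppose for this pair; the down-group effect wins (171 vs 133 pm).
Ba > Ca: Ba sits below Ca in group 2, so the down-group effect alone puts Ba larger.
Approximate values (pm): Li 133, P 111, Ca 171, Ba 196.
So from largest to smallest: Ba > Ca > Li > P.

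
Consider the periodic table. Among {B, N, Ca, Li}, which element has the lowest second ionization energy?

After 1 electron has been removed, what remains? B⁺ still has 2 valence electrons; N⁺ still has 4 valence electrons; Ca⁺ still has 1 valence electron; Li⁺ is the bare [He] core.
Pulling an electron out of a noble-gas core costs far more than removing a remaining valence electron, so Li sits at the high end of IE_2.
Valence configurations: B⁺ [He]2s², N⁺ [He]2s²2p², Ca⁺ [Ar]4s¹.
Approximate IE_2 values (kJ/mol): B 2427, N 2856, Ca 1145, Li 7298.
Hence IE_2: Ca < B < N < Li.

Ca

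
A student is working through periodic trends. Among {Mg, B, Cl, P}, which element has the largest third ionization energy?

Mg

After 2 electrons have been removed, what remains? Mg²⁺ is the bare [Ne] core; B²⁺ still has 1 valence electron; Cl²⁺ still has 5 valence electrons; P²⁺ still has 3 valence electrons.
Breaking into a closed-shell core is much more expensive than removing a leftover valence electron — Mg has the largest IE_3 here.
Valence configurations: B²⁺ [He]2s¹, Cl²⁺ [Ne]3s²3p³, P²⁺ [Ne]3s²3p¹.
Tabulated IE_3 (kJ/mol): Mg 7733, B 3660, Cl 3822, P 2914.
Putting it together, IE_3: P < B < Cl < Mg.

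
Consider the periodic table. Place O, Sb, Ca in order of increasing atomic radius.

O is in period 2, group 16; Ca is in period 4, group 2; Sb is in period 5, group 15.
Across a period the added protons contract the valence shell; down a group each new principal shell makes the atom larger.
These span different periods and groups, so the two trends combine.
Sb > O: relative to O, both the across-period and down-group shifts push Sb's atomic radius up.
Ca > Sb: the two effects oppose for this pair; the across-period effect wins (171 vs 140 pm).
Tabulated atomic radius (pm): O 63, Ca 171, Sb 140.
So from smallest to largest: O < Sb < Ca.

O < Sb < Ca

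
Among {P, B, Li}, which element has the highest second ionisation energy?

Li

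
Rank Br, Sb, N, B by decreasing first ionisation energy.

IE₁ increases left→right with effective nuclear charge and decreases top→bottom as the valence shell moves farther out.
These span different periods and groups, so the two trends combine.
Sb > B: period and group pull opposite ways; the across-period shift dominates (831 vs 801 kJ/mol).
Br > Sb: relative to Sb, both the across-period and down-group shifts push Br's first ionization energy up.
N > Br: the two effects oppose for this pair; the down-group effect wins (1402 vs 1140 kJ/mol).
For reference (kJ/mol): B 801, N 1402, Br 1140, Sb 831.
So from highest to lowest: N > Br > Sb > B.

N, Br, Sb, B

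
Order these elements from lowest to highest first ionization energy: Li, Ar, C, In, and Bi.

Li < In < Bi < C < Ar

Li is in period 2, group 1; C is in period 2, group 14; Ar is in period 3, group 18; In is in period 5, group 13; Bi is in period 6, group 15.
IE₁ increases left→right with effective nuclear charge and decreases top→bottom as the valence shell moves farther out.
Here both period and group differ, so the two effects have to be weighed against each other.
In > Li: period and group pull opposite ways; the across-period shift dominates (558 vs 520 kJ/mol).
Bi > In: the two effects oppose for this pair; the across-period effect wins (703 vs 558 kJ/mol).
C > Bi: the two effects oppose for this pair; the down-group effect wins (1086 vs 703 kJ/mol).
Ar > C: the two effects oppose for this pair; the across-period effect wins (1521 vs 1086 kJ/mol).
Approximate values (kJ/mol): Li 520, C 1086, Ar 1521, In 558, Bi 703.
So from lowest to highest: Li < In < Bi < C < Ar.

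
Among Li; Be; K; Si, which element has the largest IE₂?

Consider each +1 ion: Li⁺ is the bare [He] core; Be⁺ still has 1 valence electron; K⁺ is the bare [Ar] core; Si⁺ still has 3 valence electrons.
Pulling an electron out of a noble-gas core costs far more than removing a remaining valence electron, so K and Li sit at the high end of IE_2.
Valence configurations: Be⁺ [He]2s¹, Si⁺ [Ne]3s²3p¹.
Approximate IE_2 values (kJ/mol): Li 7298, Be 1757, K 3052, Si 1577.
So the second ionization energies run Si < Be < K < Li.

Li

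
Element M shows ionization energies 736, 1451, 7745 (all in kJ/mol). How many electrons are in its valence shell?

Look for the largest jump between consecutive ionization energies: IE3/IE2 ≈ 5.3, far larger than any earlier ratio.
That jump marks the point where a core electron is being removed. So the atom has 2 valence electrons.

2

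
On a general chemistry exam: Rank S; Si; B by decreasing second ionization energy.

B, S, Si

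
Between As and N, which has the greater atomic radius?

Atomic radius shrinks across a period as nuclear charge pulls the same shell inward, and grows down a group as new shells are added.
All are in group 15, so atomic radius increases down the group.
So As has the greater atomic radius (As > N).

As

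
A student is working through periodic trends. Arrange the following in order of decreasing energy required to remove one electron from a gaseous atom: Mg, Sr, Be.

Be is in period 2, group 2; Mg is in period 3, group 2; Sr is in period 5, group 2.
Across a period the outer electron is held more tightly (higher IE₁); down a group it sits in a higher shell, more shielded, and comes off more easily.
All are in group 2, so first ionization energy increases up the group.
So from highest to lowest: Be > Mg > Sr.

Be > Mg > Sr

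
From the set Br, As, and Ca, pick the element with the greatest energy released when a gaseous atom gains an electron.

Br

Ca is in period 4, group 2; As is in period 4, group 15; Br is in period 4, group 17.
EA tends to increase across a period and decrease down a group, though the pattern is less regular than for IE or radius.
All lie in period 4, so electron affinity increases left to right.
The greatest energy released when a gaseous atom gains an electron among these belongs to Br.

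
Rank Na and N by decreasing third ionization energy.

Na > N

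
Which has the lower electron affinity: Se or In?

In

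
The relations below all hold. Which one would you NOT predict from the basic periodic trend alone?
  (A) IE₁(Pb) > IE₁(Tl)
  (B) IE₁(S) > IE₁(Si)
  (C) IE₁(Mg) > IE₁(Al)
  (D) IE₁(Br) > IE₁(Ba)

(C)

The general trend: IE₁ increases across a period and decreases down a group.
(A) Pb (period 6, group 14) vs Tl (period 6, group 13): the stated order agrees with the simple trend.
(B) S (period 3, group 16) vs Si (period 3, group 14): the stated order agrees with the simple trend.
(C) Mg (period 3, group 2) vs Al (period 3, group 13): the stated order contradicts the simple trend.
(D) Br (period 4, group 17) vs Ba (period 6, group 2): the stated order agrees with the simple trend.
The exception is (C): Al's single 3p electron is easier to remove than one from Mg's filled 3s².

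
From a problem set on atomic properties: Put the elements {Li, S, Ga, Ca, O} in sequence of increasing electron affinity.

Ca < Ga < Li < O < S

Li is in period 2, group 1; O is in period 2, group 16; S is in period 3, group 16; Ca is in period 4, group 2; Ga is in period 4, group 13.
Adding an electron releases more energy for atoms nearer the top right (short of the noble gases).
These span different periods and groups, so the two trends combine.
Ga > Ca: both are in period 4; the period trend gives Ga the larger value.
Li > Ga: period and group pull opposite ways; the down-group shift dominates (60 vs 29 kJ/mol).
O > Li: both are in period 2; the period trend gives O the larger value.
S > O: this pair runs against the simple trend — see the exception note.
Note the exception: S has a higher electron affinity than O, contrary to the simple trend — the compact 2p subshell of O repels the added electron more than S's larger 3p does.
Approximate values (kJ/mol): Li 60, O 141, S 200, Ca 2, Ga 29.
So from lowest to highest: Ca < Ga < Li < O < S.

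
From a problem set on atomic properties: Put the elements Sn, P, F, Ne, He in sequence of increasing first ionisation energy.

Sn < P < F < Ne < He

He is in period 1, group 18; F is in period 2, group 17; Ne is in period 2, group 18; P is in period 3, group 15; Sn is in period 5, group 14.
First ionization energy rises across a period (greater Z_eff holds electrons more tightly) and falls down a group (valence electrons are farther from the nucleus).
These span different periods and groups, so the two trends combine.
P > Sn: both effects reinforce here, so P is clearly the higher of the two.
F > P: both effects reinforce here, so F is clearly the higher of the two.
Ne > F: both are in period 2; the period trend gives Ne the larger value.
He > Ne: He sits above Ne in group 18, so the down-group effect alone puts He higher.
Approximate values (kJ/mol): He 2372, F 1681, Ne 2081, P 1012, Sn 709.
So from lowest to highest: Sn < P < F < Ne < He.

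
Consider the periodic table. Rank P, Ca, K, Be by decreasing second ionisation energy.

K > P > Be > Ca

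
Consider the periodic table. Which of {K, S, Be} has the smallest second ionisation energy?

After 1 electron has been removed, what remains? K⁺ is the bare [Ar] core; S⁺ still has 5 valence electrons; Be⁺ still has 1 valence electron.
Core electrons are held far more tightly than valence electrons, so K tops the IE_2 order.
Valence configurations: S⁺ [Ne]3s²3p³, Be⁺ [He]2s¹.
The numbers (kJ/mol): K 3052, S 2252, Be 1757.
Overall IE_2 order: Be < S < K.

Be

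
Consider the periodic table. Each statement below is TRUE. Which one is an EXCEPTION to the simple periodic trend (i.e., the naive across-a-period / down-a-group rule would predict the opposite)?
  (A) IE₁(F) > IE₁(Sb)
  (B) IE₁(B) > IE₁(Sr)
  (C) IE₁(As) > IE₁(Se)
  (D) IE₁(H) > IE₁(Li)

The general trend: IE₁ increases across a period and decreases down a group.
(A) F (period 2, group 17) vs Sb (period 5, group 15): the stated order agrees with the simple trend.
(B) B (period 2, group 13) vs Sr (period 5, group 2): the stated order agrees with the simple trend.
(C) As (period 4, group 15) vs Se (period 4, group 16): the stated order contradicts the simple trend.
(D) H (period 1, group 1) vs Li (period 2, group 1): the stated order agrees with the simple trend.
The exception is (C): Se (4p⁴) ionizes more easily than half-filled As (4p³).

(C)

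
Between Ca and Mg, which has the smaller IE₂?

Ca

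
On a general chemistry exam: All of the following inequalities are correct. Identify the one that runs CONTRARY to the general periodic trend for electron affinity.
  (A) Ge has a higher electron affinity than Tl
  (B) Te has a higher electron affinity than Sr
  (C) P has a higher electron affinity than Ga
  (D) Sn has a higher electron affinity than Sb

(D)

The general trend: electron affinity increases across a period and decreases down a group.
(A) Ge (period 4, group 14) vs Tl (period 6, group 13): the stated order agrees with the simple trend.
(B) Te (period 5, group 16) vs Sr (period 5, group 2): the stated order agrees with the simple trend.
(C) P (period 3, group 15) vs Ga (period 4, group 13): the stated order agrees with the simple trend.
(D) Sn (period 5, group 14) vs Sb (period 5, group 15): the stated order contradicts the simple trend.
The exception is (D): adding an electron to Sb's half-filled 5p³ is unfavourable, so Sn has the more exothermic EA.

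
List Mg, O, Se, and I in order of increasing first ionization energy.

Mg, Se, I, O

Removing the outermost electron gets harder across a period and easier down a group.
Here both period and group differ, so the two effects have to be weighed against each other.
Se > Mg: the two effects oppose for this pair; the across-period effect wins (941 vs 738 kJ/mol).
I > Se: period and group pull opposite ways; the across-period shift dominates (1008 vs 941 kJ/mol).
O > I: period and group pull opposite ways; the down-group shift dominates (1314 vs 1008 kJ/mol).
For reference (kJ/mol): O 1314, Mg 738, Se 941, I 1008.
So from lowest to highest: Mg < Se < I < O.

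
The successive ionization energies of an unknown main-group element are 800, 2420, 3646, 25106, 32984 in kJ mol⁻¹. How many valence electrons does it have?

3

Look for the largest jump between consecutive ionization energies: IE4/IE3 ≈ 6.9, far larger than any earlier ratio.
That jump marks the point where a core electron is being removed. So the atom has 3 valence electrons.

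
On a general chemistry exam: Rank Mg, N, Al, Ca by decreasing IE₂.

After 1 electron has been removed, what remains? Mg⁺ still has 1 valence electron; N⁺ still has 4 valence electrons; Al⁺ still has 2 valence electrons; Ca⁺ still has 1 valence electron.
All are still removing valence electrons, so compare the +1 ions as you would atoms: IE_2 generally rises across a period (higher Z_eff) and falls down a group (larger shell), subject to the usual subshell exceptions.
Valence configurations: Mg⁺ [Ne]3s¹, N⁺ [He]2s²2p², Al⁺ [Ne]3s², Ca⁺ [Ar]4s¹.
Approximate IE_2 values (kJ/mol): Mg 1451, N 2856, Al 1817, Ca 1145.
Hence IE_2: Ca < Mg < Al < N.

N, Al, Mg, Ca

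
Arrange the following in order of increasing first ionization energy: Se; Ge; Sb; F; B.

Ge < B < Sb < Se < F

Removing the outermost electron gets harder across a period and easier down a group.
These span different periods and groups, so the two trends combine.
B > Ge: the two effects oppose for this pair; the down-group effect wins (801 vs 762 kJ/mol).
Sb > B: period and group pull opposite ways; the across-period shift dominates (831 vs 801 kJ/mol).
Se > Sb: both effects reinforce here, so Se is clearly the higher of the two.
F > Se: both effects reinforce here, so F is clearly the higher of the two.
For reference (kJ/mol): B 801, F 1681, Ge 762, Se 941, Sb 831.
So from lowest to highest: Ge < B < Sb < Se < F.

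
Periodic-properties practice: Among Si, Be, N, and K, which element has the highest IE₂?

IE_2 is the cost of taking one more electron from the +1 cation: Si⁺ still has 3 valence electrons; Be⁺ still has 1 valence electron; N⁺ still has 4 valence electrons; K⁺ is the bare [Ar] core.
Breaking into a closed-shell core is much more expensive than removing a leftover valence electron — K has the largest IE_2 here.
Valence configurations: Si⁺ [Ne]3s²3p¹, Be⁺ [He]2s¹, N⁺ [He]2s²2p².
The numbers (kJ/mol): Si 1577, Be 1757, N 2856, K 3052.
Hence IE_2: Si < Be < N < K.

K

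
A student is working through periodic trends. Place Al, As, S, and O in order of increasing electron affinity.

Al < As < O < S

Adding an electron releases more energy for atoms nearer the top right (short of the noble gases).
Here both period and group differ, so the two effects have to be weighed against each other.
As > Al: period and group pull opposite ways; the across-period shift dominates (78 vs 42 kJ/mol).
O > As: relative to As, both the across-period and down-group shifts push O's electron affinity up.
S > O: this pair runs against the simple trend — see the exception note.
Note the exception: S has a higher electron affinity than O, contrary to the simple trend — the compact 2p subshell of O repels the added electron more than S's larger 3p does.
For reference (kJ/mol): O 141, Al 42, S 200, As 78.
So from lowest to highest: Al < As < O < S.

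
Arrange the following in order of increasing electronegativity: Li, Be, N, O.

Li < Be < N < O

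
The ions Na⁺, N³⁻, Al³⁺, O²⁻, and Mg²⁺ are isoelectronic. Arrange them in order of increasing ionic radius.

All of these have 10 electrons, so size is governed by nuclear charge alone: the more protons, the stronger the pull on the same electron cloud, and the smaller the ion.
Nuclear charges: Al³⁺ (Z=13), Mg²⁺ (Z=12), Na⁺ (Z=11), O²⁻ (Z=8), N³⁻ (Z=7).
Smallest to largest: Al³⁺ < Mg²⁺ < Na⁺ < O²⁻ < N³⁻.

Al³⁺ < Mg²⁺ < Na⁺ < O²⁻ < N³⁻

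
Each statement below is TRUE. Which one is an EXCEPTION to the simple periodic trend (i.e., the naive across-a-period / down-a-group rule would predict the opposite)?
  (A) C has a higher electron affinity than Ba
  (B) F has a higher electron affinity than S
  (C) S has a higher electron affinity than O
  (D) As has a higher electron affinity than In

(C)

The general trend: electron affinity increases across a period and decreases down a group.
(A) C (period 2, group 14) vs Ba (period 6, group 2): the stated order agrees with the simple trend.
(B) F (period 2, group 17) vs S (period 3, group 16): the stated order agrees with the simple trend.
(C) S (period 3, group 16) vs O (period 2, group 16): the stated order contradicts the simple trend.
(D) As (period 4, group 15) vs In (period 5, group 13): the stated order agrees with the simple trend.
The exception is (C): the compact 2p subshell of O repels the added electron more than S's larger 3p does.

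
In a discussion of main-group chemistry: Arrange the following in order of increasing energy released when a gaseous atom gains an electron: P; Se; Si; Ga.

Atoms with high Z_eff and room in the valence shell (especially the halogens) have the most exothermic electron affinities.
Neither a single period nor a single group — weigh both effects.
P > Ga: relative to Ga, both the across-period and down-group shifts push P's electron affinity up.
Si > P: this pair runs against the simple trend — see the exception note.
Se > Si: the two effects oppose for this pair; the across-period effect wins (195 vs 134 kJ/mol).
Note the exception: Si has a higher electron affinity than P, contrary to the simple trend — adding an electron to P's half-filled 3p³ is unfavourable, so Si (3p²) has the more exothermic EA.
Approximate values (kJ/mol): Si 134, P 72, Ga 29, Se 195.
So from lowest to highest: Ga < P < Si < Se.

Ga < P < Si < Se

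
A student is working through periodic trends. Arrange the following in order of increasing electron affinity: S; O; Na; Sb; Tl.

Electron affinity generally becomes more exothermic across a period toward the halogens and less exothermic down a group.
Neither a single period nor a single group — weigh both effects.
Na > Tl: the two effects oppose for this pair; the down-group effect wins (53 vs 19 kJ/mol).
Sb > Na: period and group pull opposite ways; the across-period shift dominates (103 vs 53 kJ/mol).
O > Sb: both effects reinforce here, so O is clearly the higher of the two.
S > O: this pair runs against the simple trend — see the exception note.
Note the exception: S has a higher electron affinity than O, contrary to the simple trend — the compact 2p subshell of O repels the added electron more than S's larger 3p does.
Approximate values (kJ/mol): O 141, Na 53, S 200, Sb 103, Tl 19.
So from lowest to highest: Tl < Na < Sb < O < S.

Tl < Na < Sb < O < S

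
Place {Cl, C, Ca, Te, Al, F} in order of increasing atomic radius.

F, C, Cl, Al, Te, Ca

Across a period the added protons contract the valence shell; down a group each new principal shell makes the atom larger.
Neither a single period nor a single group — weigh both effects.
C > F: both are in period 2; the period trend gives C the larger value.
Cl > C: period and group pull opposite ways; the down-group shift dominates (99 vs 75 pm).
Al > Cl: both are in period 3; the period trend gives Al the larger value.
Te > Al: the two effects oppose for this pair; the down-group effect wins (136 vs 126 pm).
Ca > Te: period and group pull opposite ways; the across-period shift dominates (171 vs 136 pm).
Approximate values (pm): C 75, F 64, Al 126, Cl 99, Ca 171, Te 136.
So from smallest to largest: F < C < Cl < Al < Te < Ca.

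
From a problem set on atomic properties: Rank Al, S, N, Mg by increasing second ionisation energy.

Mg, Al, S, N

IE_2 is the cost of taking one more electron from the +1 cation: Al⁺ still has 2 valence electrons; S⁺ still has 5 valence electrons; N⁺ still has 4 valence electrons; Mg⁺ still has 1 valence electron.
All are still removing valence electrons, so compare the +1 ions as you would atoms: IE_2 generally rises across a period (higher Z_eff) and falls down a group (larger shell), subject to the usual subshell exceptions.
Valence configurations: Al⁺ [Ne]3s², S⁺ [Ne]3s²3p³, N⁺ [He]2s²2p², Mg⁺ [Ne]3s¹.
The numbers (kJ/mol): Al 1817, S 2252, N 2856, Mg 1451.
Putting it together, IE_2: Mg < Al < S < N.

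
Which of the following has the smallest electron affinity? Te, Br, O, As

As

Adding an electron releases more energy for atoms nearer the top right (short of the noble gases).
Here both period and group differ, so the two effects have to be weighed against each other.
O > As: relative to As, both the across-period and down-group shifts push O's electron affinity up.
Te > O: this pair runs against the simple trend — see the exception note.
Br > Te: relative to Te, both the across-period and down-group shifts push Br's electron affinity up.
Note the exception: Te has a higher electron affinity than O, contrary to the simple trend — O's compact 2p subshell gives strong electron–electron repulsion on the added electron.
Approximate values (kJ/mol): O 141, As 78, Br 325, Te 190.
The smallest electron affinity among these belongs to As.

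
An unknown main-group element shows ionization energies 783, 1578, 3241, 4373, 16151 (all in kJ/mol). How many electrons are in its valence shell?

4

Look for the largest jump between consecutive ionization energies: IE5/IE4 ≈ 3.7, far larger than any earlier ratio.
That jump marks the point where a core electron is being removed. So the atom has 4 valence electrons.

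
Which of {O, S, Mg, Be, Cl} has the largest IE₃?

Be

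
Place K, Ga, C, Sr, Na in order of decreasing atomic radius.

C is in period 2, group 14; Na is in period 3, group 1; K is in period 4, group 1; Ga is in period 4, group 13; Sr is in period 5, group 2.
Atomic radius shrinks across a period as nuclear charge pulls the same shell inward, and grows down a group as new shells are added.
Here both period and group differ, so the two effects have to be weighed against each other.
Ga > C: both effects reinforce here, so Ga is clearly the larger of the two.
Na > Ga: period and group pull opposite ways; the across-period shift dominates (155 vs 124 pm).
Sr > Na: the two effects oppose for this pair; the down-group effect wins (185 vs 155 pm).
K > Sr: the two effects oppose for this pair; the across-period effect wins (196 vs 185 pm).
Tabulated atomic radius (pm): C 75, Na 155, K 196, Ga 124, Sr 185.
So from largest to smallest: K > Sr > Na > Ga > C.

K > Sr > Na > Ga > C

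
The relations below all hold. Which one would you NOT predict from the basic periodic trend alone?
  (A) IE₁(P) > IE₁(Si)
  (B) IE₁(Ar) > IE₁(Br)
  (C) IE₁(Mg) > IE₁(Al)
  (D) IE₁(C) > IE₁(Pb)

The general trend: IE₁ increases across a period and decreases down a group.
(A) P (period 3, group 15) vs Si (period 3, group 14): the stated order agrees with the simple trend.
(B) Ar (period 3, group 18) vs Br (period 4, group 17): the stated order agrees with the simple trend.
(C) Mg (period 3, group 2) vs Al (period 3, group 13): the stated order contradicts the simple trend.
(D) C (period 2, group 14) vs Pb (period 6, group 14): the stated order agrees with the simple trend.
The exception is (C): Al's single 3p electron is easier to remove than one from Mg's filled 3s².

(C)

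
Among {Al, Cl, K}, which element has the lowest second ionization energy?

After 1 electron has been removed, what remains? Al⁺ still has 2 valence electrons; Cl⁺ still has 6 valence electrons; K⁺ is the bare [Ar] core.
Core electrons are held far more tightly than valence electrons, so K tops the IE_2 order.
Valence configurations: Al⁺ [Ne]3s², Cl⁺ [Ne]3s²3p⁴.
The numbers (kJ/mol): Al 1817, Cl 2298, K 3052.
So the second ionization energies run Al < Cl < K.

Al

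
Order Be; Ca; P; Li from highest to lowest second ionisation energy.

Li > P > Be > Ca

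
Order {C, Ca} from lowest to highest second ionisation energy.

Ca < C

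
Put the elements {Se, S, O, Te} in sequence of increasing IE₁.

Te < Se < S < O

First ionization energy rises across a period (greater Z_eff holds electrons more tightly) and falls down a group (valence electrons are farther from the nucleus).
All are in group 16, so first ionization energy increases up the group.
So from lowest to highest: Te < Se < S < O.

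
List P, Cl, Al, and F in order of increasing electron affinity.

Adding an electron releases more energy for atoms nearer the top right (short of the noble gases).
Here both period and group differ, so the two effects have to be weighed against each other.
P > Al: both are in period 3; the period trend gives P the larger value.
F > P: both effects reinforce here, so F is clearly the higher of the two.
Cl > F: this pair runs against the simple trend — see the exception note.
Note the exception: Cl has a higher electron affinity than F, contrary to the simple trend — F's small 2p subshell makes the incoming electron feel strong e⁻–e⁻ repulsion, so Cl actually releases more energy on gaining an electron.
Tabulated electron affinity (kJ/mol): F 328, Al 42, P 72, Cl 349.
So from lowest to highest: Al < P < F < Cl.

Al < P < F < Cl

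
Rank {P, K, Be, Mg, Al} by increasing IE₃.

IE_3 is the cost of taking one more electron from the +2 cation: P²⁺ still has 3 valence electrons; K²⁺ is already 1 electron into the core; Be²⁺ is the bare [He] core; Mg²⁺ is the bare [Ne] core; Al²⁺ still has 1 valence electron.
Pulling an electron out of a noble-gas core costs far more than removing a remaining valence electron, so K, Mg and Be sit at the high end of IE_3.
Valence configurations: P²⁺ [Ne]3s²3p¹, Al²⁺ [Ne]3s¹.
Approximate IE_3 values (kJ/mol): P 2914, K 4420, Be 14849, Mg 7733, Al 2745.
So the third ionization energies run Al < P < K < Mg < Be.

Al, P, K, Mg, Be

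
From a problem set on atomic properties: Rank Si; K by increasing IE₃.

Si < K

Consider each +2 ion: Si²⁺ still has 2 valence electrons; K²⁺ is already 1 electron into the core.
Core electrons are held far more tightly than valence electrons, so K tops the IE_3 order.
The numbers (kJ/mol): Si 3232, K 4420.
Hence IE_3: Si < K.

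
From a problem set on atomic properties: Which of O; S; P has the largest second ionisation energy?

After 1 electron has been removed, what remains? O⁺ still has 5 valence electrons; S⁺ still has 5 valence electrons; P⁺ still has 4 valence electrons.
All are still removing valence electrons, so compare the +1 ions as you would atoms: IE_2 generally rises across a period (higher Z_eff) and falls down a group (larger shell), subject to the usual subshell exceptions.
Valence configurations: O⁺ [He]2s²2p³, S⁺ [Ne]3s²3p³, P⁺ [Ne]3s²3p².
The numbers (kJ/mol): O 3388, S 2252, P 1907.
Putting it together, IE_2: P < S < O.

O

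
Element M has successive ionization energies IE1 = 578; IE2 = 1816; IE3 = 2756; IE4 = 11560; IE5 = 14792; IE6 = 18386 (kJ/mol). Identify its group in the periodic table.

Look for the largest jump between consecutive ionization energies: IE4/IE3 ≈ 4.2, far larger than any earlier ratio.
That jump marks the point where a core electron is being removed. So the atom has 3 valence electrons.
A main-group element with 3 valence electrons is in group 13.

Group 13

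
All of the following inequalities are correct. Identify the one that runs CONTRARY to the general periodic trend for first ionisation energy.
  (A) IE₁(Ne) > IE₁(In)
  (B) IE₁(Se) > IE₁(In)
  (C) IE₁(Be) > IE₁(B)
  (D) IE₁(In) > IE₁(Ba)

(C)

The general trend: first ionisation energy increases across a period and decreases down a group.
(A) Ne (period 2, group 18) vs In (period 5, group 13): the stated order agrees with the simple trend.
(B) Se (period 4, group 16) vs In (period 5, group 13): the stated order agrees with the simple trend.
(C) Be (period 2, group 2) vs B (period 2, group 13): the stated order contradicts the simple trend.
(D) In (period 5, group 13) vs Ba (period 6, group 2): the stated order agrees with the simple trend.
The exception is (C): removing B's lone 2p electron is easier than breaking Be's filled 2s².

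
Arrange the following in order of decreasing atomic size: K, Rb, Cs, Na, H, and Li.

H is in period 1, group 1; Li is in period 2, group 1; Na is in period 3, group 1; K is in period 4, group 1; Rb is in period 5, group 1; Cs is in period 6, group 1.
Across a period the added protons contract the valence shell; down a group each new principal shell makes the atom larger.
All are in group 1, so atomic radius increases down the group.
So from largest to smallest: Cs > Rb > K > Na > Li > H.

Cs > Rb > K > Na > Li > H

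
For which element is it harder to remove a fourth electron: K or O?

O

IE_4 is the cost of taking one more electron from the +3 cation: K³⁺ is already 2 electrons into the core; O³⁺ still has 3 valence electrons.
Usually core removal costs more than valence removal, but here the competition is close: a tightly held n=2 valence electron can cost more to remove than an n=3 core electron, so the actual values have to decide it.
Approximate IE_4 values (kJ/mol): K 5877, O 7469.
So the fourth ionization energies run K < O.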